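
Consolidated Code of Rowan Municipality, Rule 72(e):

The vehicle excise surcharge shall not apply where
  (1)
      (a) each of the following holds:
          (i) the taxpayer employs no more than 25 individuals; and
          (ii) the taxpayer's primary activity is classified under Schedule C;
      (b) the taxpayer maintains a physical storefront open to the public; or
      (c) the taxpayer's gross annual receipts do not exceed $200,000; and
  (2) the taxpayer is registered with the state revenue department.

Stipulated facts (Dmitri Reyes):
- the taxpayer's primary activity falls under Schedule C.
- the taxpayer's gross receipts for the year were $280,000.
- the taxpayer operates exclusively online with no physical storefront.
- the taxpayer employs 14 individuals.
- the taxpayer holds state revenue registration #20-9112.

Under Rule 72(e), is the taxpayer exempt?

(i) ≤ 25 employees — holds.
(ii) Schedule C activity — holds.
So (a) is satisfied (T AND T).
(b) has storefront — not met.
(c) receipts ≤ $200,000 — not met.
(1): T OR F OR F → true.
(2) state-registered — satisfied.
So Overall is satisfied (T AND T).

Yes — exempt.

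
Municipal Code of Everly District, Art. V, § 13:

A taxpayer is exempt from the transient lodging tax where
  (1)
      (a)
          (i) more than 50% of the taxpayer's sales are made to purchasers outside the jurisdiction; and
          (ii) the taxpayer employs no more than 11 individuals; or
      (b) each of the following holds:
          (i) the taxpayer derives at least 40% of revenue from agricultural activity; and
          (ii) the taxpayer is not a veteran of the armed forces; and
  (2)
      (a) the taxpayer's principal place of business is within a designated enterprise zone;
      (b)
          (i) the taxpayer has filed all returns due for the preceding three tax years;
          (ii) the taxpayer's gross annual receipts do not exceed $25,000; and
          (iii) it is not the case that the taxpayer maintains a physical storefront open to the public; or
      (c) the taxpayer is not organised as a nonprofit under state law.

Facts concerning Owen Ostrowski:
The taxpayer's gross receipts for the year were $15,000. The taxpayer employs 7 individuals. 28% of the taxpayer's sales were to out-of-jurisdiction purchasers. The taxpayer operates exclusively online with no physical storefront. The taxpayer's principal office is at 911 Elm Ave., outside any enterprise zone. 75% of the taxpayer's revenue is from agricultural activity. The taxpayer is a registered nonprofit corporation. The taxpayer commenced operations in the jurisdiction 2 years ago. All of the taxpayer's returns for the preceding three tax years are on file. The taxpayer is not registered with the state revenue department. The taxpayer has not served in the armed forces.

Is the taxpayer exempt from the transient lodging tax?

(i) >50% out-of-jur. sales — not met.
(ii) ≤ 11 employees — satisfied.
(a) = F AND T = false.
(i) ≥40% agricultural — holds.
(ii) not (veteran) — met.
So (b) is satisfied (T AND T).
(1): F OR T → true.
(a) in enterprise zone — not satisfied.
(i) returns current — holds.
(ii) receipts ≤ $25,000 — satisfied.
(iii) not (has storefront) — holds.
So (b) is satisfied (T AND T AND T).
(c) not (nonprofit) — not satisfied.
(2): F OR T OR F → true.
Overall: T AND T → true.

Yes — exempt.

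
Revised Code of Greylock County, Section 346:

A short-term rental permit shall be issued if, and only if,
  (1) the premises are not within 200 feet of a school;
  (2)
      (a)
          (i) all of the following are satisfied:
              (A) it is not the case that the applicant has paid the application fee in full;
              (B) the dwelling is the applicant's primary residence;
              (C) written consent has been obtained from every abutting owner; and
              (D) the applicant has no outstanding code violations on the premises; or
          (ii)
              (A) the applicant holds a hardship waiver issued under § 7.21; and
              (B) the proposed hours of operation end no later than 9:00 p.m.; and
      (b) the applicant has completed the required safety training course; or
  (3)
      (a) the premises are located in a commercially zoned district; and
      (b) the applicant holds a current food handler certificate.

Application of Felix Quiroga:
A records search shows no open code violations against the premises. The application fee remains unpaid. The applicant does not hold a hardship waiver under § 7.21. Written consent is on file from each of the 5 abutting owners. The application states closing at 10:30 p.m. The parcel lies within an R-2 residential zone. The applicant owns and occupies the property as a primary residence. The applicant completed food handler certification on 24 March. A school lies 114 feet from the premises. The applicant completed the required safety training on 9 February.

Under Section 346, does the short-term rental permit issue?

Yes — granted.

(1) ≥200 ft from school — not satisfied.
(A) not (fee paid) — holds.
(B) primary residence — holds.
(C) all abutters consent — satisfied.
(D) no code violations — satisfied.
(i): T AND T AND T AND T → true.
(A) hardship waiver — fails.
(B) closes by 9 p.m. — not met.
(ii): F AND F → false.
(a) = T OR F = true.
(b) safety training — holds.
So (2) is satisfied (T AND T).
(a) commercially zoned — not met.
(b) food handler cert. — holds.
So (3) is not satisfied (F AND T).
Overall: F OR T OR F → true.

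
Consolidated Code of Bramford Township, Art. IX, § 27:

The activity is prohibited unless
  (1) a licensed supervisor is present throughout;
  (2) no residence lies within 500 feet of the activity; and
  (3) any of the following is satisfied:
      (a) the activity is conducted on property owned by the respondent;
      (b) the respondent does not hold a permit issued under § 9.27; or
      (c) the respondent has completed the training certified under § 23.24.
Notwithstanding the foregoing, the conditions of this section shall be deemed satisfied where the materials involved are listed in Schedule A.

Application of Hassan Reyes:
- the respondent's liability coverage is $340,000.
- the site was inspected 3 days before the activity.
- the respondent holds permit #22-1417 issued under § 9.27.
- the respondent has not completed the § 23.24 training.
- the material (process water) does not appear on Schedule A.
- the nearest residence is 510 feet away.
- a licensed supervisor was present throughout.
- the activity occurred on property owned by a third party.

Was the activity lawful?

No — unlawful.

(1) supervisor present — satisfied.
(2) no residence in 500 ft — holds.
(a) own property — not met.
(b) not (holds permit) — fails.
(c) training certified — not satisfied.
So (3) is not satisfied (F OR F OR F).
Overall: T AND T AND F → false.
Exception (Schedule A material) — not satisfied.
Result: main false OR exception false → false.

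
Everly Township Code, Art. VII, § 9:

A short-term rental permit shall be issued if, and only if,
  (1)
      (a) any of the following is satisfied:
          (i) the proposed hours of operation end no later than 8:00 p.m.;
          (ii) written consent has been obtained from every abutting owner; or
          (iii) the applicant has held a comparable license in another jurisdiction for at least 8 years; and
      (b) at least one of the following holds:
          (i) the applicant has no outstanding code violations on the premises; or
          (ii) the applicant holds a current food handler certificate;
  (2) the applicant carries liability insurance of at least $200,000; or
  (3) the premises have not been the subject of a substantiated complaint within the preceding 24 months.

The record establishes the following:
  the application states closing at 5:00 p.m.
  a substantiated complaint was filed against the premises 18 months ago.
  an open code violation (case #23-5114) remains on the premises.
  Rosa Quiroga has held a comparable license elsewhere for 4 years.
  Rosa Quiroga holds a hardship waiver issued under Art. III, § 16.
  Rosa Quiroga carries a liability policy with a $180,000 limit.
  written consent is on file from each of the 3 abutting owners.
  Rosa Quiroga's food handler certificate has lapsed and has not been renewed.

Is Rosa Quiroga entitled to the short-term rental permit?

(i) closes by 8 p.m. — holds.
(ii) all abutters consent — holds.
(iii) prior license ≥ 8 yr — fails.
(a): T OR T OR F → true.
(i) no code violations — not satisfied.
(ii) food handler cert. — not satisfied.
So (b) is not satisfied (F OR F).
(1): T AND F → false.
(2) insurance ≥ $200,000 — fails.
(3) no complaint in 24 mo. — fails.
Overall = F OR F OR F = false.

No — denied.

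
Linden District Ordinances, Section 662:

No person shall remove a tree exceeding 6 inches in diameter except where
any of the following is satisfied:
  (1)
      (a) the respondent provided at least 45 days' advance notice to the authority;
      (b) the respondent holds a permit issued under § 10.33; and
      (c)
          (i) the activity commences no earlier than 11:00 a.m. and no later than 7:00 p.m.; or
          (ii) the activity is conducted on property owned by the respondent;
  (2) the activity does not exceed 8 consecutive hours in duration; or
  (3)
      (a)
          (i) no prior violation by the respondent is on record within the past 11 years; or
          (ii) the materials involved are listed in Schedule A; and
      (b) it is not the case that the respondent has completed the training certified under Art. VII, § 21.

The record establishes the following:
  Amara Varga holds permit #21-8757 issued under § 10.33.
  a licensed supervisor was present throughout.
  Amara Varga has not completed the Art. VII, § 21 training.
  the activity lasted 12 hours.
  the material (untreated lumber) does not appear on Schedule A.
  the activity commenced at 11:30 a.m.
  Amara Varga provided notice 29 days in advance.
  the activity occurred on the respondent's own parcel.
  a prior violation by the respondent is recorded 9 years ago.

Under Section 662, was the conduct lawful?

No — unlawful.

(a) ≥45 days' notice — not met.
(b) holds permit — met.
(i) start within hours — met.
(ii) own property — holds.
So (c) is satisfied (T OR T).
So (1) is not satisfied (F AND T AND T).
(2) ≤ 8 hrs duration — not satisfied.
(i) no prior violation — not met.
(ii) Schedule A material — not satisfied.
So (a) is not satisfied (F OR F).
(b) not (training certified) — satisfied.
(3) = F AND T = false.
Overall = F OR F OR F = false.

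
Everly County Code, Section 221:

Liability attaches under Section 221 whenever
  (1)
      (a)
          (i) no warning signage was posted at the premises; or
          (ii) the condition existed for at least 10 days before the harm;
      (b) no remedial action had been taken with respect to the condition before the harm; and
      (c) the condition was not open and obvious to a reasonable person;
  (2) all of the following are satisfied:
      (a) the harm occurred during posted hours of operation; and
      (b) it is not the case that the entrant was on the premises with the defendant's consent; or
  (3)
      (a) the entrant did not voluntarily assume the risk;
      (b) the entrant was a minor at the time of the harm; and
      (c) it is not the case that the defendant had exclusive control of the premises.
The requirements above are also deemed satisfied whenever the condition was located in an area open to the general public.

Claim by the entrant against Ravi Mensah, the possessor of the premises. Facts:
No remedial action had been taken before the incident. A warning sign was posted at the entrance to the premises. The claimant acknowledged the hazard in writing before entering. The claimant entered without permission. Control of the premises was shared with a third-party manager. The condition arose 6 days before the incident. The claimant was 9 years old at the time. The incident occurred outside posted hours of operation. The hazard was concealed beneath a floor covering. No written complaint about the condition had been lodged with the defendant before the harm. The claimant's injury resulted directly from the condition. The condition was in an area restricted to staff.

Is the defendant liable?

No — not liable.

(i) no signage posted — fails.
(ii) condition ≥10 days old — fails.
(a): F OR F → false.
(b) no remedial action — holds.
(c) not open/obvious — holds.
(1) = F AND T AND T = false.
(a) during posted hours — not met.
(b) not (consent to enter) — holds.
(2): F AND T → false.
(a) no assumed risk — not met.
(b) entrant a minor — met.
(c) not (exclusive control) — satisfied.
(3): F AND T AND T → false.
So Overall is not satisfied (F OR F OR F).
Exception (public area) — not satisfied.
Result: main false OR exception false → false.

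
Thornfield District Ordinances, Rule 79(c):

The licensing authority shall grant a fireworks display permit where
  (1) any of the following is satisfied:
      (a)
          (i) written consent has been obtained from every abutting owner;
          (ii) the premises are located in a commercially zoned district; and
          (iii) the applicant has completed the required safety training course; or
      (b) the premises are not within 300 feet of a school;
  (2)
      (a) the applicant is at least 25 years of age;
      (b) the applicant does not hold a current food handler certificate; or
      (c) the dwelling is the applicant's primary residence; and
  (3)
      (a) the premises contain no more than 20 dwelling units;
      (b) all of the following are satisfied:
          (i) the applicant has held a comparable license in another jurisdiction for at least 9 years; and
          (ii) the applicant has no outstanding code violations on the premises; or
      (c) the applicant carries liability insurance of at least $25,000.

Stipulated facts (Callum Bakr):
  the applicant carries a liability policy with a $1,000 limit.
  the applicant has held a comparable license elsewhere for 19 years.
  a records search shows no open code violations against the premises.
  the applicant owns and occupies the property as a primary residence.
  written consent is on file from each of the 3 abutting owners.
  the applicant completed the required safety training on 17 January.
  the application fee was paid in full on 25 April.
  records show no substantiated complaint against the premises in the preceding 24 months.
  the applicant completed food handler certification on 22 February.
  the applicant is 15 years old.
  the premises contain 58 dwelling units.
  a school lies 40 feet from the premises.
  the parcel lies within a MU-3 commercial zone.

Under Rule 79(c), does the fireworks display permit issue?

(i) all abutters consent — satisfied.
(ii) commercially zoned — holds.
(iii) safety training — holds.
(a) = T AND T AND T = true.
(b) ≥300 ft from school — fails.
(1): T OR F → true.
(a) age ≥ 25 — fails.
(b) not (food handler cert.) — not met.
(c) primary residence — met.
(2): F OR F OR T → true.
(a) ≤ 20 units — not satisfied.
(i) prior license ≥ 9 yr — met.
(ii) no code violations — satisfied.
(b): T AND T → true.
(c) insurance ≥ $25,000 — not met.
(3) = F OR T OR F = true.
So Overall is satisfied (T AND T AND T).

Yes — granted.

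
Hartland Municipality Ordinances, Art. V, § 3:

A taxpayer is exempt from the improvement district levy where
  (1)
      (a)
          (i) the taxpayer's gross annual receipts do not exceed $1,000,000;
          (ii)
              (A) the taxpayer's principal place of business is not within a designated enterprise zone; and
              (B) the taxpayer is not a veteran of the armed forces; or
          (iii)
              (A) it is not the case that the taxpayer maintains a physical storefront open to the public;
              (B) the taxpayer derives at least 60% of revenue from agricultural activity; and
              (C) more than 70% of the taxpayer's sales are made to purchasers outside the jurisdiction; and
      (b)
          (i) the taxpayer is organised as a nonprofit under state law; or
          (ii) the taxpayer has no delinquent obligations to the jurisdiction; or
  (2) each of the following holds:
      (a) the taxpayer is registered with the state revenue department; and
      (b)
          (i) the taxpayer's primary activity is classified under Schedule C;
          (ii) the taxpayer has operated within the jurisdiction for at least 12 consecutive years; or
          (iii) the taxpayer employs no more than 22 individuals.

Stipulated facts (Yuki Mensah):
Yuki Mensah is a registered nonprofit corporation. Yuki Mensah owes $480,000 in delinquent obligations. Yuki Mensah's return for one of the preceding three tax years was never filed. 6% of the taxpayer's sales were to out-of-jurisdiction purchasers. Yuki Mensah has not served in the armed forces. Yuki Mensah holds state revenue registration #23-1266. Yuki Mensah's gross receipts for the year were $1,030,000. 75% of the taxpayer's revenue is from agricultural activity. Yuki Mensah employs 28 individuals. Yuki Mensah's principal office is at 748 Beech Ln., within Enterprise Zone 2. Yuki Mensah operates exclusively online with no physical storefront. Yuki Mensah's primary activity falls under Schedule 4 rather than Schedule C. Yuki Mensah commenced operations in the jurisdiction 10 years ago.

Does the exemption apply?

No — not exempt.

(i) receipts ≤ $1,000,000 — not met.
(A) not (in enterprise zone) — not met.
(B) not (veteran) — satisfied.
So (ii) is not satisfied (F AND T).
(A) not (has storefront) — met.
(B) ≥60% agricultural — met.
(C) >70% out-of-jur. sales — not satisfied.
(iii) = T AND T AND F = false.
(a) = F OR F OR F = false.
(i) nonprofit — satisfied.
(ii) no delinquency — not satisfied.
(b): T OR F → true.
(1): F AND T → false.
(a) state-registered — satisfied.
(i) Schedule C activity — fails.
(ii) ≥ 12 yrs in jurisdiction — not satisfied.
(iii) ≤ 22 employees — not met.
(b): F OR F OR F → false.
(2): T AND F → false.
Overall = F OR F = false.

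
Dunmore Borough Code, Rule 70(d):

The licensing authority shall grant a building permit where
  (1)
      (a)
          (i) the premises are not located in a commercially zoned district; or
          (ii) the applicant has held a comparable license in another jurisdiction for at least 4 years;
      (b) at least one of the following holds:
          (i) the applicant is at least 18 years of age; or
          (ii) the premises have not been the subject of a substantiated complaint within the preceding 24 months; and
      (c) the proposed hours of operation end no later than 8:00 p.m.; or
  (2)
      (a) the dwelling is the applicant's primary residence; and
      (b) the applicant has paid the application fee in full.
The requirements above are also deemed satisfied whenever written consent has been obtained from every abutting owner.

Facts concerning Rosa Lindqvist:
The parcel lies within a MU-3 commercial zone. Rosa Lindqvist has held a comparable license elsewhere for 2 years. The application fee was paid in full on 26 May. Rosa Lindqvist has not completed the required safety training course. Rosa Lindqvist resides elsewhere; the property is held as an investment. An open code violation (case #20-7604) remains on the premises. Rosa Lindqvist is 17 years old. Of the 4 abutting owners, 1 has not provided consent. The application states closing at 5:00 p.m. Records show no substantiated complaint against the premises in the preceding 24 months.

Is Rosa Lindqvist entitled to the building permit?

No — denied.

(i) not (commercially zoned) — not satisfied.
(ii) prior license ≥ 4 yr — not met.
So (a) is not satisfied (F OR F).
(i) age ≥ 18 — fails.
(ii) no complaint in 24 mo. — holds.
(b): F OR T → true.
(c) closes by 8 p.m. — holds.
(1): F AND T AND T → false.
(a) primary residence — fails.
(b) fee paid — met.
So (2) is not satisfied (F AND T).
Overall: F OR F → false.
Exception (all abutters consent) — not satisfied.
Result: main false OR exception false → false.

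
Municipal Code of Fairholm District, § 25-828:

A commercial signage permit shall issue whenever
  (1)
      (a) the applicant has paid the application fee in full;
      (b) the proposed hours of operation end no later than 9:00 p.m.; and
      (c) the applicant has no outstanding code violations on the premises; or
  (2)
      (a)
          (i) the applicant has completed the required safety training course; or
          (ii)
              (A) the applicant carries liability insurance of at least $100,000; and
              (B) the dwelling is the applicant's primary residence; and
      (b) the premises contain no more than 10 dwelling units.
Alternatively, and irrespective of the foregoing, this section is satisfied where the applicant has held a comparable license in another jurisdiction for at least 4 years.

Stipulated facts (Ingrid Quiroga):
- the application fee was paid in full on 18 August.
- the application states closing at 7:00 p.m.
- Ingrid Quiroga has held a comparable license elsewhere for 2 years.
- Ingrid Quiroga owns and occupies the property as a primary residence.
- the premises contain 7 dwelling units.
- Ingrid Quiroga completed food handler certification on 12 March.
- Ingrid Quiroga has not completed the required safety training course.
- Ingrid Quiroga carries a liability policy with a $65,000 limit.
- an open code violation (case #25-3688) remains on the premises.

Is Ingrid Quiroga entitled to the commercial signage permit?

(a) fee paid — met.
(b) closes by 9 p.m. — holds.
(c) no code violations — fails.
(1) = T AND T AND F = false.
(i) safety training — not met.
(A) insurance ≥ $100,000 — fails.
(B) primary residence — met.
(ii) = F AND T = false.
So (a) is not satisfied (F OR F).
(b) ≤ 10 units — satisfied.
(2) = F AND T = false.
Overall: F OR F → false.
Exception (prior license ≥ 4 yr) — not satisfied.
Result: main false OR exception false → false.

No — denied.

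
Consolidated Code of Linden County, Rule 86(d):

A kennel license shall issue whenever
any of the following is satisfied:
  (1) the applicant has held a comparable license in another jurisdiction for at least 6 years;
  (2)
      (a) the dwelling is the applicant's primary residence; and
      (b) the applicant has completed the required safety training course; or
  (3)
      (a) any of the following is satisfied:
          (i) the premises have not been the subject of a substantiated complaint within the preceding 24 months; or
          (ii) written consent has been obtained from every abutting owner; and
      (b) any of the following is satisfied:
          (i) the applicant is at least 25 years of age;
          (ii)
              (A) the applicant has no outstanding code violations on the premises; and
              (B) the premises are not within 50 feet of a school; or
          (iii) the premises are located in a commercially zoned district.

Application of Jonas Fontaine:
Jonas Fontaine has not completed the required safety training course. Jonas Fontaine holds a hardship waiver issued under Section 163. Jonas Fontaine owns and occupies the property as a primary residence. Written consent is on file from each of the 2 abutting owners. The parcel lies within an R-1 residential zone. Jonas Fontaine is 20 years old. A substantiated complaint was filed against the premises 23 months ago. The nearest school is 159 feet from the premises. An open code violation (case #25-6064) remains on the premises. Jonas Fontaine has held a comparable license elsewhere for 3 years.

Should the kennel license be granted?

(1) prior license ≥ 6 yr — not met.
(a) primary residence — satisfied.
(b) safety training — not met.
(2) = T AND F = false.
(i) no complaint in 24 mo. — not met.
(ii) all abutters consent — satisfied.
(a) = F OR T = true.
(i) age ≥ 25 — not met.
(A) no code violations — not satisfied.
(B) ≥50 ft from school — holds.
So (ii) is not satisfied (F AND T).
(iii) commercially zoned — fails.
So (b) is not satisfied (F OR F OR F).
(3) = T AND F = false.
Overall: F OR F OR F → false.

No — denied.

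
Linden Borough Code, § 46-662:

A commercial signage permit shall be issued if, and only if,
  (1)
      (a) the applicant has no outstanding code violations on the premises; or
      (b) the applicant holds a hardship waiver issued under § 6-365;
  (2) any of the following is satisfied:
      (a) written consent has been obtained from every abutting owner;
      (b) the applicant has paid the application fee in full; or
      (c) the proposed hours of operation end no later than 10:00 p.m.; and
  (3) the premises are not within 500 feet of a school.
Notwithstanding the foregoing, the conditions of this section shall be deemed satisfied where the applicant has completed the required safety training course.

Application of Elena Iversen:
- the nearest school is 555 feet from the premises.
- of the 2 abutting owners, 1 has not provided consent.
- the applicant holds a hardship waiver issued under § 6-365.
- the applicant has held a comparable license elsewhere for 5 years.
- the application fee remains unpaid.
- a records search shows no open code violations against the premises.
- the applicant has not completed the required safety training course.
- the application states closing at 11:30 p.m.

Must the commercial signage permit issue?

(a) no code violations — satisfied.
(b) hardship waiver — met.
(1) = T OR T = true.
(a) all abutters consent — not met.
(b) fee paid — fails.
(c) closes by 10 p.m. — not satisfied.
So (2) is not satisfied (F OR F OR F).
(3) ≥500 ft from school — met.
So Overall is not satisfied (T AND F AND T).
Exception (safety training) — not satisfied.
Result: main false OR exception false → false.

No — denied.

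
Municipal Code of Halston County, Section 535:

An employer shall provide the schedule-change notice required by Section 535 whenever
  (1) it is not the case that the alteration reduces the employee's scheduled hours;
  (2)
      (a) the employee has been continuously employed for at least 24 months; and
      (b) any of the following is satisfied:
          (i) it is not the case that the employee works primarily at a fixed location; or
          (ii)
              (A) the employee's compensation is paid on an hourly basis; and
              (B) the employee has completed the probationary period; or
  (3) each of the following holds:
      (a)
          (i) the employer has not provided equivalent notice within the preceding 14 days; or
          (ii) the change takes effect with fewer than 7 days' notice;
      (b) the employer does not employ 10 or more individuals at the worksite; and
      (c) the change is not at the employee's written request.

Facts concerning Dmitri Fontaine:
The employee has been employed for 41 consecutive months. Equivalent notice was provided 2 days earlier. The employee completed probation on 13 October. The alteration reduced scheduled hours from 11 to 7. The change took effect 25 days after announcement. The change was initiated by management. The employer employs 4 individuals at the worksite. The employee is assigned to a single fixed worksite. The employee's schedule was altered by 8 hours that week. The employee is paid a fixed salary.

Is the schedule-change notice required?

(1) not (hours reduced) — not satisfied.
(a) tenure ≥ 24 mo. — met.
(i) not (fixed location) — not met.
(A) hourly-paid — not met.
(B) past probation — holds.
(ii): F AND T → false.
(b) = F OR F = false.
So (2) is not satisfied (T AND F).
(i) no recent notice — not met.
(ii) < 7 days' notice — not met.
(a) = F OR F = false.
(b) not (≥ 10 at site) — satisfied.
(c) not employee-requested — met.
So (3) is not satisfied (F AND T AND T).
Overall: F OR F OR F → false.

No — not required.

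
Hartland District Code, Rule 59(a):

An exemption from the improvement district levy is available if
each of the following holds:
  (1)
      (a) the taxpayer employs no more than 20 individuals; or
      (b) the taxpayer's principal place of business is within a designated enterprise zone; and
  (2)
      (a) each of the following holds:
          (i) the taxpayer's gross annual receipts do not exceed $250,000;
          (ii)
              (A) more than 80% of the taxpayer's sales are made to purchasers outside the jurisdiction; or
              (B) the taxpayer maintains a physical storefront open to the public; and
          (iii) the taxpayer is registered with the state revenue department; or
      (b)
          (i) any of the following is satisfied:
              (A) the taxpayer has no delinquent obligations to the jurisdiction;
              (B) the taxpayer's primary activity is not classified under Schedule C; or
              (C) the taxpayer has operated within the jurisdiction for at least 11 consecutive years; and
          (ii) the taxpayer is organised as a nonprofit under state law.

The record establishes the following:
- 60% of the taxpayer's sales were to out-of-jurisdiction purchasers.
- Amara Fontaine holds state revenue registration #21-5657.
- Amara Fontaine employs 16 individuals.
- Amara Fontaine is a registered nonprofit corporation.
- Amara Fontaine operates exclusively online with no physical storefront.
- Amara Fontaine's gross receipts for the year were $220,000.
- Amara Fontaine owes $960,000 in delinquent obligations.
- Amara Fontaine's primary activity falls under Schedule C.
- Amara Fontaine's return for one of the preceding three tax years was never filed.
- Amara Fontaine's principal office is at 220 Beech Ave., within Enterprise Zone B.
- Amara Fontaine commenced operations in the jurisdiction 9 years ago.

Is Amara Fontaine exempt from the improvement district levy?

(a) ≤ 20 employees — holds.
(b) in enterprise zone — holds.
(1) = T OR T = true.
(i) receipts ≤ $250,000 — holds.
(A) >80% out-of-jur. sales — not met.
(B) has storefront — not satisfied.
(ii): F OR F → false.
(iii) state-registered — holds.
(a): T AND F AND T → false.
(A) no delinquency — fails.
(B) not (Schedule C activity) — not satisfied.
(C) ≥ 11 yrs in jurisdiction — not satisfied.
(i) = F OR F OR F = false.
(ii) nonprofit — satisfied.
So (b) is not satisfied (F AND T).
(2): F OR F → false.
Overall: T AND F → false.

No — not exempt.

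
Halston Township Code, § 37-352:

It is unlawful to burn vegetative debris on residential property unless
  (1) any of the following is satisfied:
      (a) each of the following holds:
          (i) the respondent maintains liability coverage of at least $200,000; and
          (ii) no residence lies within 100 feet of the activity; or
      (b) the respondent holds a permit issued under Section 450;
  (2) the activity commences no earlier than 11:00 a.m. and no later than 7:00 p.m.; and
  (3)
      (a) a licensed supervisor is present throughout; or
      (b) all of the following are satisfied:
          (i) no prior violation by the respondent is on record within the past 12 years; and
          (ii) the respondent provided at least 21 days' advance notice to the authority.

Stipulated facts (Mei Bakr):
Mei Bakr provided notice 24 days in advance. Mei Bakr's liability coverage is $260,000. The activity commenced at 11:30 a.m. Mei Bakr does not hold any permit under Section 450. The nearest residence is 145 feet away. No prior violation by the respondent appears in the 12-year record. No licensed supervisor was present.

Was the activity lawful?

(i) coverage ≥ $200,000 — met.
(ii) no residence in 100 ft — met.
(a): T AND T → true.
(b) holds permit — not satisfied.
So (1) is satisfied (T OR F).
(2) start within hours — met.
(a) supervisor present — not satisfied.
(i) no prior violation — holds.
(ii) ≥21 days' notice — met.
So (b) is satisfied (T AND T).
So (3) is satisfied (F OR T).
Overall = T AND T AND T = true.

Yes — lawful.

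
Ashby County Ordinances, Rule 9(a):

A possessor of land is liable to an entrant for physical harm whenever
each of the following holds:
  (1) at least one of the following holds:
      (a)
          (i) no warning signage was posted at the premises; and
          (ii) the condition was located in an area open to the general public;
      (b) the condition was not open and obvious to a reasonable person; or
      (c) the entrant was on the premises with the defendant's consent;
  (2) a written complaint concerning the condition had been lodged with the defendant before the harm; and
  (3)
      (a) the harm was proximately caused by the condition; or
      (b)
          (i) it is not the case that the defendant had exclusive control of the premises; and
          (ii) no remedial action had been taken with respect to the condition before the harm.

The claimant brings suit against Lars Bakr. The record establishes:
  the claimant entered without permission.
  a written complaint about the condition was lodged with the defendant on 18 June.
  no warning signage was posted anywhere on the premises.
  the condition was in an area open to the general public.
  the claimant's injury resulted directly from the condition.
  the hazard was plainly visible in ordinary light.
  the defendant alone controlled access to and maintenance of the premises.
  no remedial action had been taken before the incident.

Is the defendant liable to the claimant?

(i) no signage posted — satisfied.
(ii) public area — holds.
So (a) is satisfied (T AND T).
(b) not open/obvious — not satisfied.
(c) consent to enter — fails.
(1): T OR F OR F → true.
(2) complaint lodged — met.
(a) proximate cause — satisfied.
(i) not (exclusive control) — not satisfied.
(ii) no remedial action — met.
So (b) is not satisfied (F AND T).
(3): T OR F → true.
Overall: T AND T AND T → true.

Yes — liable.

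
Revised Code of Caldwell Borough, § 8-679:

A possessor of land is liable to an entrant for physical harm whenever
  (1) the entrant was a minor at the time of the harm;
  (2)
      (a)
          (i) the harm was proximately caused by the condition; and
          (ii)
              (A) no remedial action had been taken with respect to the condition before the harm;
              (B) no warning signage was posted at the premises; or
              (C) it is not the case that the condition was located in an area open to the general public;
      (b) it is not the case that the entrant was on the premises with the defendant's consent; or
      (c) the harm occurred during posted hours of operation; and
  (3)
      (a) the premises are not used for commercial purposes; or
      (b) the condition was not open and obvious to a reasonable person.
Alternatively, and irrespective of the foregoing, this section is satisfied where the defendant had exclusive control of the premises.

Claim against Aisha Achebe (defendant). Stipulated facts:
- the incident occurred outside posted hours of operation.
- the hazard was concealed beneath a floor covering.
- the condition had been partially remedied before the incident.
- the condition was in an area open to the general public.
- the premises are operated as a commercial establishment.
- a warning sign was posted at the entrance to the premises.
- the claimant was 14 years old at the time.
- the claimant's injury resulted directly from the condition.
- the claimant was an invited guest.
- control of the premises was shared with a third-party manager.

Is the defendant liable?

No — not liable.

(1) entrant a minor — satisfied.
(i) proximate cause — holds.
(A) no remedial action — not satisfied.
(B) no signage posted — fails.
(C) not (public area) — not satisfied.
(ii) = F OR F OR F = false.
(a) = T AND F = false.
(b) not (consent to enter) — fails.
(c) during posted hours — fails.
(2): F OR F OR F → false.
(a) not (commercial use) — not met.
(b) not open/obvious — satisfied.
(3) = F OR T = true.
Overall: T AND F AND T → false.
Exception (exclusive control) — not satisfied.
Result: main false OR exception false → false.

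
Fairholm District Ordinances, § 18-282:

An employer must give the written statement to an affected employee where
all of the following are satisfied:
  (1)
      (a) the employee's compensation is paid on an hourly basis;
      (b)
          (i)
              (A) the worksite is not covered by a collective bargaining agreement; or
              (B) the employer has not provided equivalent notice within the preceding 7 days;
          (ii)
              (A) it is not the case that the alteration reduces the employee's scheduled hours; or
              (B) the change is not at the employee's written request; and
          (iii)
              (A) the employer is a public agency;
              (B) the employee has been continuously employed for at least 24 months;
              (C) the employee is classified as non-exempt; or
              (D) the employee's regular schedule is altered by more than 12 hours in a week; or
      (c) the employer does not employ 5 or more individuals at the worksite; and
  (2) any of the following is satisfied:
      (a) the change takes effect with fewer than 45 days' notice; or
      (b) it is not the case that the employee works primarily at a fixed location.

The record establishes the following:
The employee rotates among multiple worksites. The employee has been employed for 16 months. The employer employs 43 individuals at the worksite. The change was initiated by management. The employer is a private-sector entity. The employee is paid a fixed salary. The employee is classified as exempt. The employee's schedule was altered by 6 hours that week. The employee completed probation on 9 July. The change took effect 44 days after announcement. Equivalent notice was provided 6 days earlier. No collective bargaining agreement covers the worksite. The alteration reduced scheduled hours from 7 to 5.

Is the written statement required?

No — not required.

(a) hourly-paid — fails.
(A) no CBA — holds.
(B) no recent notice — fails.
So (i) is satisfied (T OR F).
(A) not (hours reduced) — not satisfied.
(B) not employee-requested — satisfied.
(ii): F OR T → true.
(A) public agency — not met.
(B) tenure ≥ 24 mo. — fails.
(C) non-exempt — not satisfied.
(D) schedule shift > 12h — not met.
So (iii) is not satisfied (F OR F OR F OR F).
So (b) is not satisfied (T AND T AND F).
(c) not (≥ 5 at site) — fails.
So (1) is not satisfied (F OR F OR F).
(a) < 45 days' notice — holds.
(b) not (fixed location) — met.
(2) = T OR T = true.
Overall: F AND T → false.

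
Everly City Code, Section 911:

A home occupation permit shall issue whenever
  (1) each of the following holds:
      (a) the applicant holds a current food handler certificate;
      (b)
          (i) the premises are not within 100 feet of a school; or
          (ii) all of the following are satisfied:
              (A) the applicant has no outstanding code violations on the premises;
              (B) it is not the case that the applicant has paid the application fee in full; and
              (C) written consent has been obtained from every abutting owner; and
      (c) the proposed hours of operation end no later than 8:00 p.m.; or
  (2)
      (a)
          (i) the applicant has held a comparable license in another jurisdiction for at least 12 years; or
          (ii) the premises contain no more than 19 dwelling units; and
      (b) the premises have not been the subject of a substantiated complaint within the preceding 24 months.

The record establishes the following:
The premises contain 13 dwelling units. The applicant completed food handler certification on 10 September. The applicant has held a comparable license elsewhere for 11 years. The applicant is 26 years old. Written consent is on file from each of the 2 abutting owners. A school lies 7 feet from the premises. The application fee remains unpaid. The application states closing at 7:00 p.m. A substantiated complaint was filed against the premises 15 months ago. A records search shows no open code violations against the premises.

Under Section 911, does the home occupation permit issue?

(a) food handler cert. — holds.
(i) ≥100 ft from school — not satisfied.
(A) no code violations — met.
(B) not (fee paid) — holds.
(C) all abutters consent — met.
So (ii) is satisfied (T AND T AND T).
So (b) is satisfied (F OR T).
(c) closes by 8 p.m. — met.
So (1) is satisfied (T AND T AND T).
(i) prior license ≥ 12 yr — fails.
(ii) ≤ 19 units — satisfied.
(a): F OR T → true.
(b) no complaint in 24 mo. — not satisfied.
(2) = T AND F = false.
Overall = T OR F = true.

Yes — granted.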